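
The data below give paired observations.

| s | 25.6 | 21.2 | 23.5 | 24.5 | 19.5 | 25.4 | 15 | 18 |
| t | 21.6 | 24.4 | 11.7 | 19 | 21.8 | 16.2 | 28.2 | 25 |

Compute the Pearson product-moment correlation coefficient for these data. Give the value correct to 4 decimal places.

-0.7358

n = 8, Σs = 172.7, Σt = 167.9, Σs² = 3831.71, Σt² = 3717.73, Σst = 3520.27
nΣst − ΣsΣt = 28162.16 − 28996.33 = -834.17
nΣs² − (Σs)² = 30653.68 − 29825.29 = 828.39; nΣt² − (Σt)² = 29741.84 − 28190.41 = 1551.43
r = -834.17 / √(828.39 × 1551.43) = -834.17 / 1133.6618 ≈ -0.7358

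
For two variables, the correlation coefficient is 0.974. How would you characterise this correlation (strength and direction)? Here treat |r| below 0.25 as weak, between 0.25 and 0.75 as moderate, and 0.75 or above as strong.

strong positive

r = 0.974 > 0 so the relationship is positive.
|r| = 0.974, which falls in the strong range.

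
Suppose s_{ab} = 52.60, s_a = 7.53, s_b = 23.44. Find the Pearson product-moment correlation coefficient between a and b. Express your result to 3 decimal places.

r = Cov(a,b) / (s_a · s_b) = 52.60 / (7.53 × 23.44)
  = 52.60 / 176.5032 ≈ 0.298

0.298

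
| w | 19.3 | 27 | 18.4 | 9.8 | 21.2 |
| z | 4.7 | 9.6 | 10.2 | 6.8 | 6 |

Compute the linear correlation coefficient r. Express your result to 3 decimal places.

n = 5, Σw = 95.7, Σz = 37.3, Σw² = 1985.53, Σz² = 300.53, Σwz = 731.43
nΣwz − ΣwΣz = 3657.15 − 3569.61 = 87.54
nΣw² − (Σw)² = 9927.65 − 9158.49 = 769.16; nΣz² − (Σz)² = 1502.65 − 1391.29 = 111.36
r = 87.54 / √(769.16 × 111.36) = 87.54 / 292.6665 ≈ 0.299

0.299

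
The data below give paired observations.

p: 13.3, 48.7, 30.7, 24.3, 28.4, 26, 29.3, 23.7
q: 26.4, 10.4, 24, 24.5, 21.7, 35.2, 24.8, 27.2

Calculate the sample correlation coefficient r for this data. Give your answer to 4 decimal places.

-0.7414

n = 8, Σp = 224.4, Σq = 194.2, Σp² = 6984.3, Σq² = 5046.18, Σpq = 5092.51
nΣpq − ΣpΣq = 40740.08 − 43578.48 = -2838.4
nΣp² − (Σp)² = 55874.4 − 50355.36 = 5519.04; nΣq² − (Σq)² = 40369.44 − 37713.64 = 2655.8
r = -2838.4 / √(5519.04 × 2655.8) = -2838.4 / 3828.5071 ≈ -0.7414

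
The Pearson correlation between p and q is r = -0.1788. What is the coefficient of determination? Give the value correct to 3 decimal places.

r² = (-0.1788)² = 0.032

0.032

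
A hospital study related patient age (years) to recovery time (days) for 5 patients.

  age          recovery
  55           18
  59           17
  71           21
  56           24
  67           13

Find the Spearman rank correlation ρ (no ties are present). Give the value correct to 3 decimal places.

Rank age: 1, 3, 5, 2, 4
Rank recovery: 3, 2, 4, 5, 1
d = rank(age) − rank(recovery): -2, 1, 1, -3, 3; Σd² = 24
ρ = 1 − 6Σd² / [n(n²−1)] = 1 − 6×24 / (5×24) = 1 − 144/120 ≈ -0.200

-0.200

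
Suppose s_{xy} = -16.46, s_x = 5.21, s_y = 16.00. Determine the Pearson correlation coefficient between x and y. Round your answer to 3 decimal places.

r = Cov(x,y) / (s_x · s_y) = -16.46 / (5.21 × 16.00)
  = -16.46 / 83.3600 ≈ -0.197

-0.197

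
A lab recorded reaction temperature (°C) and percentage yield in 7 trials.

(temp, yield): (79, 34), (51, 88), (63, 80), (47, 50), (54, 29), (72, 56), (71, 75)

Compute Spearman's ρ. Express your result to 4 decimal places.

-0.1786

Rank temp: 7, 2, 4, 1, 3, 6, 5
Rank yield: 2, 7, 6, 3, 1, 4, 5
d = rank(temp) − rank(yield): 5, -5, -2, -2, 2, 2, 0; Σd² = 66
ρ = 1 − 6Σd² / [n(n²−1)] = 1 − 6×66 / (7×48) = 1 − 396/336 ≈ -0.1786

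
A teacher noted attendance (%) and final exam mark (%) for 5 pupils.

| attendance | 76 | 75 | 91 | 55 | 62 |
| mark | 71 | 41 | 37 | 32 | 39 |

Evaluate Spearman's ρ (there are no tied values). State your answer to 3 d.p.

0.400

Rank attendance: 4, 3, 5, 1, 2
Rank mark: 5, 4, 2, 1, 3
d = rank(attendance) − rank(mark): -1, -1, 3, 0, -1; Σd² = 12
ρ = 1 − 6Σd² / [n(n²−1)] = 1 − 6×12 / (5×24) = 1 − 72/120 ≈ 0.400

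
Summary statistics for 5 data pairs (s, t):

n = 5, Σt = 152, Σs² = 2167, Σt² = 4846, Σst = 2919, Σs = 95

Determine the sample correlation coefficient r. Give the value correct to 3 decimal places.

0.109

r = (nΣst − ΣsΣt) / √[(nΣs² − (Σs)²)(nΣt² − (Σt)²)]
Numerator: 5×2919 − 95×152 = 155
Denominator: √[(10835 − 9025)(24230 − 23104)] = √[1810 × 1126] = 1427.6064
r = 155 / 1427.6064 ≈ 0.109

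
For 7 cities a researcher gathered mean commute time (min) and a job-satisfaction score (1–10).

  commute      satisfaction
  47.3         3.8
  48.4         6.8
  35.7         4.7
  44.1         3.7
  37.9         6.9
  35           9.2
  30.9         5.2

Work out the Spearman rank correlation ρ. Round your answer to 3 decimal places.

Rank commute: 6, 7, 3, 5, 4, 2, 1
Rank satisfaction: 2, 5, 3, 1, 6, 7, 4
d = rank(commute) − rank(satisfaction): 4, 2, 0, 4, -2, -5, -3; Σd² = 74
ρ = 1 − 6Σd² / [n(n²−1)] = 1 − 6×74 / (7×48) = 1 − 444/336 ≈ -0.321

-0.321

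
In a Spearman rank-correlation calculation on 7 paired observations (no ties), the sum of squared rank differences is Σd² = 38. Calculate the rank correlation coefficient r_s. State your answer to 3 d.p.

0.321

ρ = 1 − 6Σd² / [n(n²−1)] = 1 − 6×38 / (7×48)
  = 1 − 228/336 = 1 − 0.6786 ≈ 0.321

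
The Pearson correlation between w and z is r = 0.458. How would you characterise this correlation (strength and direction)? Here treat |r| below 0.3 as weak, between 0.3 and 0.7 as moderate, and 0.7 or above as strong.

moderate positive

r = 0.458 > 0 so the relationship is positive.
|r| = 0.458, which falls in the moderate range.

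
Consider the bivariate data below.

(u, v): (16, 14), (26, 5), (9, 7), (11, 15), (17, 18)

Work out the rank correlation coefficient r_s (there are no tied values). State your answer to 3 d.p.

Rank u: 3, 5, 1, 2, 4
Rank v: 3, 1, 2, 4, 5
d = rank(u) − rank(v): 0, 4, -1, -2, -1; Σd² = 22
ρ = 1 − 6Σd² / [n(n²−1)] = 1 − 6×22 / (5×24) = 1 − 132/120 ≈ -0.100

-0.100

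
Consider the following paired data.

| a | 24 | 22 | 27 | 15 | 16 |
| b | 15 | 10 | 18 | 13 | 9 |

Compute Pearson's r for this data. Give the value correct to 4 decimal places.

n = 5, Σa = 104, Σb = 65, Σa² = 2270, Σb² = 899, Σab = 1405
nΣab − ΣaΣb = 7025 − 6760 = 265
nΣa² − (Σa)² = 11350 − 10816 = 534; nΣb² − (Σb)² = 4495 − 4225 = 270
r = 265 / √(534 × 270) = 265 / 379.7104 ≈ 0.6979

0.6979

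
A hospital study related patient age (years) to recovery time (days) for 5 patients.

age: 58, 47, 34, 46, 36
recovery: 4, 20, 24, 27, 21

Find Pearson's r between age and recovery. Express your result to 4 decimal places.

n = 5, Σx = 221, Σy = 96, Σx² = 10141, Σy² = 2162, Σxy = 3986
nΣxy − ΣxΣy = 19930 − 21216 = -1286
nΣx² − (Σx)² = 50705 − 48841 = 1864; nΣy² − (Σy)² = 10810 − 9216 = 1594
r = -1286 / √(1864 × 1594) = -1286 / 1723.7216 ≈ -0.7461

-0.7461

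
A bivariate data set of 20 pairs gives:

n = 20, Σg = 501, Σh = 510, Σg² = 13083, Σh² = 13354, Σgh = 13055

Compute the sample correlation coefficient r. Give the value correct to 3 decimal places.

0.648

r = (nΣgh − ΣgΣh) / √[(nΣg² − (Σg)²)(nΣh² − (Σh)²)]
Numerator: 20×13055 − 501×510 = 5590
Denominator: √[(261660 − 251001)(267080 − 260100)] = √[10659 × 6980] = 8625.5330
r = 5590 / 8625.5330 ≈ 0.648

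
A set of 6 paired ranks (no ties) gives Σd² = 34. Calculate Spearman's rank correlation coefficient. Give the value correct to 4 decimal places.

ρ = 1 − 6Σd² / [n(n²−1)] = 1 − 6×34 / (6×35)
  = 1 − 204/210 = 1 − 0.97143 ≈ 0.0286

0.0286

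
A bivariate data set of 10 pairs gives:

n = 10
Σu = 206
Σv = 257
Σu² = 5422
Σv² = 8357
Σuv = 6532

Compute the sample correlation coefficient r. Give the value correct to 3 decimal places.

0.861

r = (nΣuv − ΣuΣv) / √[(nΣu² − (Σu)²)(nΣv² − (Σv)²)]
Numerator: 10×6532 − 206×257 = 12378
Denominator: √[(54220 − 42436)(83570 − 66049)] = √[11784 × 17521] = 14368.9757
r = 12378 / 14368.9757 ≈ 0.861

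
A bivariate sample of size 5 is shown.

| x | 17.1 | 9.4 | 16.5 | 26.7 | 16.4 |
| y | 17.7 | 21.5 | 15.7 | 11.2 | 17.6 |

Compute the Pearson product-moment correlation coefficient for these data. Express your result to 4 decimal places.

-0.9720

n = 5, Σx = 86.1, Σy = 83.7, Σx² = 1634.87, Σy² = 1457.23, Σxy = 1351.5
nΣxy − ΣxΣy = 6757.5 − 7206.57 = -449.07
nΣx² − (Σx)² = 8174.35 − 7413.21 = 761.14; nΣy² − (Σy)² = 7286.15 − 7005.69 = 280.46
r = -449.07 / √(761.14 × 280.46) = -449.07 / 462.0274 ≈ -0.9720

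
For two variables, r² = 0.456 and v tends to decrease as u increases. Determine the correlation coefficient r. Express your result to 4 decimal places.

-0.6753

|r| = √0.456 = 0.6753
The association is negative, so r = −0.6753.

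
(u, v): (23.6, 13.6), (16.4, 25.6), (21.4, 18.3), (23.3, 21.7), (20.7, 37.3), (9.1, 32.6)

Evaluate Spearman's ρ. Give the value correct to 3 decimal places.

Rank u: 6, 2, 4, 5, 3, 1
Rank v: 1, 4, 2, 3, 6, 5
d = rank(u) − rank(v): 5, -2, 2, 2, -3, -4; Σd² = 62
ρ = 1 − 6Σd² / [n(n²−1)] = 1 − 6×62 / (6×35) = 1 − 372/210 ≈ -0.771

-0.771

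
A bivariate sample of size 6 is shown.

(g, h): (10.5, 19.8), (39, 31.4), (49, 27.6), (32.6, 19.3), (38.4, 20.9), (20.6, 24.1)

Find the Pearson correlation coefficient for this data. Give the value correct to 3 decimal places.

n = 6, Σg = 190.1, Σh = 143.1, Σg² = 6993.93, Σh² = 3529.87, Σgh = 4713.1
nΣgh − ΣgΣh = 28278.6 − 27203.31 = 1075.29
nΣg² − (Σg)² = 41963.58 − 36138.01 = 5825.57; nΣh² − (Σh)² = 21179.22 − 20477.61 = 701.61
r = 1075.29 / √(5825.57 × 701.61) = 1075.29 / 2021.7018 ≈ 0.532

0.532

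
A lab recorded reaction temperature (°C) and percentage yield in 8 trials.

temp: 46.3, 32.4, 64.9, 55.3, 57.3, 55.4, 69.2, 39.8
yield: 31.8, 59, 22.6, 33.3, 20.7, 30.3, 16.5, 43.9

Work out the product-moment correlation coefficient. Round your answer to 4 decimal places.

-0.9391

n = 8, Σx = 420.6, Σy = 258.1, Σx² = 23188.68, Σy² = 9657.93, Σxy = 12445.92
nΣxy − ΣxΣy = 99567.36 − 108556.86 = -8989.5
nΣx² − (Σx)² = 185509.44 − 176904.36 = 8605.08; nΣy² − (Σy)² = 77263.44 − 66615.61 = 10647.83
r = -8989.5 / √(8605.08 × 10647.83) = -8989.5 / 9572.1173 ≈ -0.9391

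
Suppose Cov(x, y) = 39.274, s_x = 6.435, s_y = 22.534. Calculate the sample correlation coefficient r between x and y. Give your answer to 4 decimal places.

0.2708

r = Cov(x,y) / (s_x · s_y) = 39.274 / (6.435 × 22.534)
  = 39.274 / 145.0063 ≈ 0.2708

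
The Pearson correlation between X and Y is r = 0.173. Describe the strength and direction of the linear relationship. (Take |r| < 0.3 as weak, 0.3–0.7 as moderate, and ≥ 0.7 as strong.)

r = 0.173 > 0 so the relationship is positive.
|r| = 0.173, which falls in the weak range.

weak positive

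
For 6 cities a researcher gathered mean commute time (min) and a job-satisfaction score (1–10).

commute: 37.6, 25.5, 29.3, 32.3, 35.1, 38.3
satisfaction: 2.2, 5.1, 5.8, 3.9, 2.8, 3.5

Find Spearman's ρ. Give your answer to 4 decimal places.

Rank commute: 5, 1, 2, 3, 4, 6
Rank satisfaction: 1, 5, 6, 4, 2, 3
d = rank(commute) − rank(satisfaction): 4, -4, -4, -1, 2, 3; Σd² = 62
ρ = 1 − 6Σd² / [n(n²−1)] = 1 − 6×62 / (6×35) = 1 − 372/210 ≈ -0.7714

-0.7714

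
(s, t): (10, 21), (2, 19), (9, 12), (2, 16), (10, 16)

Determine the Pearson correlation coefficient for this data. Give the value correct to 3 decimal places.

-0.111

n = 5, Σs = 33, Σt = 84, Σs² = 289, Σt² = 1458, Σst = 548
nΣst − ΣsΣt = 2740 − 2772 = -32
nΣs² − (Σs)² = 1445 − 1089 = 356; nΣt² − (Σt)² = 7290 − 7056 = 234
r = -32 / √(356 × 234) = -32 / 288.6243 ≈ -0.111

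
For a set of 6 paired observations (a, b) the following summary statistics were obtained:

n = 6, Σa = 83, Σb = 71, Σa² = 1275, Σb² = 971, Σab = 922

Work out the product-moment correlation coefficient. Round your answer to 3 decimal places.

r = (nΣab − ΣaΣb) / √[(nΣa² − (Σa)²)(nΣb² − (Σb)²)]
Numerator: 6×922 − 83×71 = -361
Denominator: √[(7650 − 6889)(5826 − 5041)] = √[761 × 785] = 772.9069
r = -361 / 772.9069 ≈ -0.467

-0.467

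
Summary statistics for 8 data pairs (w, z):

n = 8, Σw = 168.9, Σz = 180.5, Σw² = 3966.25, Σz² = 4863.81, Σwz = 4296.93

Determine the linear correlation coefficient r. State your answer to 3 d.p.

0.864

r = (nΣwz − ΣwΣz) / √[(nΣw² − (Σw)²)(nΣz² − (Σz)²)]
Numerator: 8×4296.93 − 168.9×180.5 = 3888.99
Denominator: √[(31730 − 28527.21)(38910.48 − 32580.25)] = √[3202.79 × 6330.23] = 4502.7100
r = 3888.99 / 4502.7100 ≈ 0.864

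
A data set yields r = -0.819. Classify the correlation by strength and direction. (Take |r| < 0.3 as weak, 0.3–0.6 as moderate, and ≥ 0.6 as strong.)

r = -0.819 < 0 so the relationship is negative.
|r| = 0.819, which falls in the strong range.

strong negative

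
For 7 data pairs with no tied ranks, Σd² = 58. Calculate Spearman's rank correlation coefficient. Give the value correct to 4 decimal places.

ρ = 1 − 6Σd² / [n(n²−1)] = 1 − 6×58 / (7×48)
  = 1 − 348/336 = 1 − 1.03571 ≈ -0.0357

-0.0357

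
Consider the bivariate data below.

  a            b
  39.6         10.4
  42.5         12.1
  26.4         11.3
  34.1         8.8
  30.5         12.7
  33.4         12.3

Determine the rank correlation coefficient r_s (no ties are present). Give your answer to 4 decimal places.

-0.3143

Rank a: 5, 6, 1, 4, 2, 3
Rank b: 2, 4, 3, 1, 6, 5
d = rank(a) − rank(b): 3, 2, -2, 3, -4, -2; Σd² = 46
ρ = 1 − 6Σd² / [n(n²−1)] = 1 − 6×46 / (6×35) = 1 − 276/210 ≈ -0.3143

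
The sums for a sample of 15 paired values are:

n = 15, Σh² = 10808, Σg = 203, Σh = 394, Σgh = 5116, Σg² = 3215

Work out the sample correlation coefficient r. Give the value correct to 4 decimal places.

-0.4665

r = (nΣgh − ΣgΣh) / √[(nΣg² − (Σg)²)(nΣh² − (Σh)²)]
Numerator: 15×5116 − 203×394 = -3242
Denominator: √[(48225 − 41209)(162120 − 155236)] = √[7016 × 6884] = 6949.6866
r = -3242 / 6949.6866 ≈ -0.4665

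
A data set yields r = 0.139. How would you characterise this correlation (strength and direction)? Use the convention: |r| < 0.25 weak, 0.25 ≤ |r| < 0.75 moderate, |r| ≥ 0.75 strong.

r = 0.139 > 0 so the relationship is positive.
|r| = 0.139, which falls in the weak range.

weak positive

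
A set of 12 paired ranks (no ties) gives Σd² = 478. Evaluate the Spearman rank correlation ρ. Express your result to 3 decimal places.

-0.671

ρ = 1 − 6Σd² / [n(n²−1)] = 1 − 6×478 / (12×143)
  = 1 − 2868/1716 = 1 − 1.6713 ≈ -0.671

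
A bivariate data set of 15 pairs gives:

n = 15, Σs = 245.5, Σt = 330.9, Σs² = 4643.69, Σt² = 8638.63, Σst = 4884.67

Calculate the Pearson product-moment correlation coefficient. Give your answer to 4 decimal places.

-0.5802

r = (nΣst − ΣsΣt) / √[(nΣs² − (Σs)²)(nΣt² − (Σt)²)]
Numerator: 15×4884.67 − 245.5×330.9 = -7965.9
Denominator: √[(69655.35 − 60270.25)(129579.45 − 109494.81)] = √[9385.1 × 20084.64] = 13729.3975
r = -7965.9 / 13729.3975 ≈ -0.5802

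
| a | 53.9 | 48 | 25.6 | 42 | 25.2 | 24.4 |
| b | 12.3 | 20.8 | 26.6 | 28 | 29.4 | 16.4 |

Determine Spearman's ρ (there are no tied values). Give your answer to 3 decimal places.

-0.371

Rank a: 6, 5, 3, 4, 2, 1
Rank b: 1, 3, 4, 5, 6, 2
d = rank(a) − rank(b): 5, 2, -1, -1, -4, -1; Σd² = 48
ρ = 1 − 6Σd² / [n(n²−1)] = 1 − 6×48 / (6×35) = 1 − 288/210 ≈ -0.371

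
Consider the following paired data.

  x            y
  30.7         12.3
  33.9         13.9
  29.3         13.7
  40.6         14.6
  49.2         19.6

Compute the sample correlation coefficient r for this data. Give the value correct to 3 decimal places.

n = 5, Σx = 183.7, Σy = 74.1, Σx² = 7019.19, Σy² = 1129.51, Σxy = 2807.31
nΣxy − ΣxΣy = 14036.55 − 13612.17 = 424.38
nΣx² − (Σx)² = 35095.95 − 33745.69 = 1350.26; nΣy² − (Σy)² = 5647.55 − 5490.81 = 156.74
r = 424.38 / √(1350.26 × 156.74) = 424.38 / 460.0432 ≈ 0.922

0.922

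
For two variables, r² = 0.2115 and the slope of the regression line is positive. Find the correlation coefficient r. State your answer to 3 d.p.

|r| = √0.2115 = 0.460
The association is positive, so r = 0.460.

0.460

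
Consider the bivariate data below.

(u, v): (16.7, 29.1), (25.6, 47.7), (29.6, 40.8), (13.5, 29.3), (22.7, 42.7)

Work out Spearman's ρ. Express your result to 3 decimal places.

Rank u: 2, 4, 5, 1, 3
Rank v: 1, 5, 3, 2, 4
d = rank(u) − rank(v): 1, -1, 2, -1, -1; Σd² = 8
ρ = 1 − 6Σd² / [n(n²−1)] = 1 − 6×8 / (5×24) = 1 − 48/120 ≈ 0.600

0.600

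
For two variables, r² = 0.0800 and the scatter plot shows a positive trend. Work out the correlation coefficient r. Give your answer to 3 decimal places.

|r| = √0.0800 = 0.283
The association is positive, so r = 0.283.

0.283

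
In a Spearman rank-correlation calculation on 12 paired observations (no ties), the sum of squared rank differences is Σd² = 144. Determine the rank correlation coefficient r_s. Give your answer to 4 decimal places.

0.4965

ρ = 1 − 6Σd² / [n(n²−1)] = 1 − 6×144 / (12×143)
  = 1 − 864/1716 = 1 − 0.50350 ≈ 0.4965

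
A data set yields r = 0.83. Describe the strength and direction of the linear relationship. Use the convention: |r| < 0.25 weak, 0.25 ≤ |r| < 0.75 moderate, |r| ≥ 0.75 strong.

strong positive

r = 0.83 > 0 so the relationship is positive.
|r| = 0.83, which falls in the strong range.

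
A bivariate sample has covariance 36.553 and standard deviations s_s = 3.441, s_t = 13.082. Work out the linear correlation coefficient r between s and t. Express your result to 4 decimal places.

r = Cov(s,t) / (s_s · s_t) = 36.553 / (3.441 × 13.082)
  = 36.553 / 45.0152 ≈ 0.8120

0.8120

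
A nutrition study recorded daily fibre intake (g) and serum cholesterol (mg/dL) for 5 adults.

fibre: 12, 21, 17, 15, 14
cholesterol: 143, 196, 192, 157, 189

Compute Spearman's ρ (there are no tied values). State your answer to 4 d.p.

Rank fibre: 1, 5, 4, 3, 2
Rank cholesterol: 1, 5, 4, 2, 3
d = rank(fibre) − rank(cholesterol): 0, 0, 0, 1, -1; Σd² = 2
ρ = 1 − 6Σd² / [n(n²−1)] = 1 − 6×2 / (5×24) = 1 − 12/120 ≈ 0.9000

0.9000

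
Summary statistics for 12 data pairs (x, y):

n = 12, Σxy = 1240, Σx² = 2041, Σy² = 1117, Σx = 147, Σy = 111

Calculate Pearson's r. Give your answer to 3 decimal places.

-0.813

r = (nΣxy − ΣxΣy) / √[(nΣx² − (Σx)²)(nΣy² − (Σy)²)]
Numerator: 12×1240 − 147×111 = -1437
Denominator: √[(24492 − 21609)(13404 − 12321)] = √[2883 × 1083] = 1767.0000
r = -1437 / 1767.0000 ≈ -0.813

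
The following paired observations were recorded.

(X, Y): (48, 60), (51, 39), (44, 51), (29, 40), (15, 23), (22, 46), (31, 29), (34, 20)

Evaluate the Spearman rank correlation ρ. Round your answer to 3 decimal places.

0.333

Rank X: 7, 8, 6, 3, 1, 2, 4, 5
Rank Y: 8, 4, 7, 5, 2, 6, 3, 1
d = rank(X) − rank(Y): -1, 4, -1, -2, -1, -4, 1, 4; Σd² = 56
ρ = 1 − 6Σd² / [n(n²−1)] = 1 − 6×56 / (8×63) = 1 − 336/504 ≈ 0.333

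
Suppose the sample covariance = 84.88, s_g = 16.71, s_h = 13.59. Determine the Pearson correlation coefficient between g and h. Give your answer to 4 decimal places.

r = Cov(g,h) / (s_g · s_h) = 84.88 / (16.71 × 13.59)
  = 84.88 / 227.0889 ≈ 0.3738

0.3738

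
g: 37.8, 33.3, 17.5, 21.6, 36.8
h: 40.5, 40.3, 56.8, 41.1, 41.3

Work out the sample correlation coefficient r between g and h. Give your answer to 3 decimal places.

-0.729

n = 5, Σg = 147, Σh = 220, Σg² = 4664.78, Σh² = 9885.48, Σgh = 6274.49
nΣgh − ΣgΣh = 31372.45 − 32340 = -967.55
nΣg² − (Σg)² = 23323.9 − 21609 = 1714.9; nΣh² − (Σh)² = 49427.4 − 48400 = 1027.4
r = -967.55 / √(1714.9 × 1027.4) = -967.55 / 1327.3614 ≈ -0.729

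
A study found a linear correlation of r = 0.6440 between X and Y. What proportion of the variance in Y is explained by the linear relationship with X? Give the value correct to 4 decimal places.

0.4147

r² = (0.6440)² = 0.4147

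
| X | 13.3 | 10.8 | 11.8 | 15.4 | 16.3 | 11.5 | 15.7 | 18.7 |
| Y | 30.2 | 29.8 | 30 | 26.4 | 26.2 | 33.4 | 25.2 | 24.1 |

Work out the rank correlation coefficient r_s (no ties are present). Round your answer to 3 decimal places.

Rank X: 4, 1, 3, 5, 7, 2, 6, 8
Rank Y: 7, 5, 6, 4, 3, 8, 2, 1
d = rank(X) − rank(Y): -3, -4, -3, 1, 4, -6, 4, 7; Σd² = 152
ρ = 1 − 6Σd² / [n(n²−1)] = 1 − 6×152 / (8×63) = 1 − 912/504 ≈ -0.810

-0.810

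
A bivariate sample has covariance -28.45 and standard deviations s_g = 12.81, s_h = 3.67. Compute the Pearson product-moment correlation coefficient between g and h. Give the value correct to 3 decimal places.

r = Cov(g,h) / (s_g · s_h) = -28.45 / (12.81 × 3.67)
  = -28.45 / 47.0127 ≈ -0.605

-0.605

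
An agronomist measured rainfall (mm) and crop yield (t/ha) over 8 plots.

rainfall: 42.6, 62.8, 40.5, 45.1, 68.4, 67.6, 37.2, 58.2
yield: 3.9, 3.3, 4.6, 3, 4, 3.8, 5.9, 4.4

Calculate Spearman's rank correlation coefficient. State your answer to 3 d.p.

-0.500

Rank rainfall: 3, 6, 2, 4, 8, 7, 1, 5
Rank yield: 4, 2, 7, 1, 5, 3, 8, 6
d = rank(rainfall) − rank(yield): -1, 4, -5, 3, 3, 4, -7, -1; Σd² = 126
ρ = 1 − 6Σd² / [n(n²−1)] = 1 − 6×126 / (8×63) = 1 − 756/504 ≈ -0.500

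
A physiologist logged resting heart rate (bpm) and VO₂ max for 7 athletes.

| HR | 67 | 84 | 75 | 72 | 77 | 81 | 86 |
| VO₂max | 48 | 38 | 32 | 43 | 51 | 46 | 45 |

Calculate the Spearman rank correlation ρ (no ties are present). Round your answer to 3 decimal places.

Rank HR: 1, 6, 3, 2, 4, 5, 7
Rank VO₂max: 6, 2, 1, 3, 7, 5, 4
d = rank(HR) − rank(VO₂max): -5, 4, 2, -1, -3, 0, 3; Σd² = 64
ρ = 1 − 6Σd² / [n(n²−1)] = 1 − 6×64 / (7×48) = 1 − 384/336 ≈ -0.143

-0.143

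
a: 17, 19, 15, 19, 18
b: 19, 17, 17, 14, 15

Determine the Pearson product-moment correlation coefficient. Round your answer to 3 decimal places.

n = 5, Σa = 88, Σb = 82, Σa² = 1560, Σb² = 1360, Σab = 1437
nΣab − ΣaΣb = 7185 − 7216 = -31
nΣa² − (Σa)² = 7800 − 7744 = 56; nΣb² − (Σb)² = 6800 − 6724 = 76
r = -31 / √(56 × 76) = -31 / 65.2380 ≈ -0.475

-0.475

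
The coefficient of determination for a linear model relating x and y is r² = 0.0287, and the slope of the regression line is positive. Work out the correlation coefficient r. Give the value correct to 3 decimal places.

|r| = √0.0287 = 0.169
The association is positive, so r = 0.169.

0.169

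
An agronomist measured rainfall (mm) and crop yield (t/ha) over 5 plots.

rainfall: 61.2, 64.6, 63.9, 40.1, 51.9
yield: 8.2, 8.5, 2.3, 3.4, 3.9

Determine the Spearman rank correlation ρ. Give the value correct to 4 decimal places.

Rank rainfall: 3, 5, 4, 1, 2
Rank yield: 4, 5, 1, 2, 3
d = rank(rainfall) − rank(yield): -1, 0, 3, -1, -1; Σd² = 12
ρ = 1 − 6Σd² / [n(n²−1)] = 1 − 6×12 / (5×24) = 1 − 72/120 ≈ 0.4000

0.4000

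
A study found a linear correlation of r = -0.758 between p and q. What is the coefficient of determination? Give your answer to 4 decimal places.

0.5746

r² = (-0.758)² = 0.5746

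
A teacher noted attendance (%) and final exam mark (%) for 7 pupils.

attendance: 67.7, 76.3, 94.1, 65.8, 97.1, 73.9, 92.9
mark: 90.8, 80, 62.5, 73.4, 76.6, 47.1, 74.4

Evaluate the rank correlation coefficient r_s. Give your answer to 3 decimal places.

Rank attendance: 2, 4, 6, 1, 7, 3, 5
Rank mark: 7, 6, 2, 3, 5, 1, 4
d = rank(attendance) − rank(mark): -5, -2, 4, -2, 2, 2, 1; Σd² = 58
ρ = 1 − 6Σd² / [n(n²−1)] = 1 − 6×58 / (7×48) = 1 − 348/336 ≈ -0.036

-0.036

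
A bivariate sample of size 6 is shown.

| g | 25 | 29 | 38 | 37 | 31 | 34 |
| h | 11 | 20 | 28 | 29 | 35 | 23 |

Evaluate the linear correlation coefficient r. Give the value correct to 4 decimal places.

0.6684

n = 6, Σg = 194, Σh = 146, Σg² = 6396, Σh² = 3900, Σgh = 4859
nΣgh − ΣgΣh = 29154 − 28324 = 830
nΣg² − (Σg)² = 38376 − 37636 = 740; nΣh² − (Σh)² = 23400 − 21316 = 2084
r = 830 / √(740 × 2084) = 830 / 1241.8373 ≈ 0.6684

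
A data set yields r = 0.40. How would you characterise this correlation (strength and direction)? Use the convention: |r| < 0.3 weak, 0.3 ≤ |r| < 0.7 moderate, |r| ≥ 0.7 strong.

r = 0.40 > 0 so the relationship is positive.
|r| = 0.40, which falls in the moderate range.

moderate positive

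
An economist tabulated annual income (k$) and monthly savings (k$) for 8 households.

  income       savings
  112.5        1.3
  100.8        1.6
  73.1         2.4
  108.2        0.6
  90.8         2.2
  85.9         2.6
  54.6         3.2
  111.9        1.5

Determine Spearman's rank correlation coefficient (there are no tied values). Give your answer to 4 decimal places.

-0.9048

Rank income: 8, 5, 2, 6, 4, 3, 1, 7
Rank savings: 2, 4, 6, 1, 5, 7, 8, 3
d = rank(income) − rank(savings): 6, 1, -4, 5, -1, -4, -7, 4; Σd² = 160
ρ = 1 − 6Σd² / [n(n²−1)] = 1 − 6×160 / (8×63) = 1 − 960/504 ≈ -0.9048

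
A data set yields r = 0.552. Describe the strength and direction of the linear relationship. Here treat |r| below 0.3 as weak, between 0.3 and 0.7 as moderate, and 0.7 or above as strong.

moderate positive

r = 0.552 > 0 so the relationship is positive.
|r| = 0.552, which falls in the moderate range.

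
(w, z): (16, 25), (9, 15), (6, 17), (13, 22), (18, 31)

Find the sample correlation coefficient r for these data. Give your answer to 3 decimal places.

n = 5, Σw = 62, Σz = 110, Σw² = 866, Σz² = 2584, Σwz = 1481
nΣwz − ΣwΣz = 7405 − 6820 = 585
nΣw² − (Σw)² = 4330 − 3844 = 486; nΣz² − (Σz)² = 12920 − 12100 = 820
r = 585 / √(486 × 820) = 585 / 631.2844 ≈ 0.927

0.927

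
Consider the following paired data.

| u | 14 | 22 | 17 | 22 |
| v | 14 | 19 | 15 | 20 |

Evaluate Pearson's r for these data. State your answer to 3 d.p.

0.975

n = 4, Σu = 75, Σv = 68, Σu² = 1453, Σv² = 1182, Σuv = 1309
nΣuv − ΣuΣv = 5236 − 5100 = 136
nΣu² − (Σu)² = 5812 − 5625 = 187; nΣv² − (Σv)² = 4728 − 4624 = 104
r = 136 / √(187 × 104) = 136 / 139.4561 ≈ 0.975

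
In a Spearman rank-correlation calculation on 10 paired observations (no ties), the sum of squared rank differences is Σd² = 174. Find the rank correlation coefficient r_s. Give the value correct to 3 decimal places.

-0.055

ρ = 1 − 6Σd² / [n(n²−1)] = 1 − 6×174 / (10×99)
  = 1 − 1044/990 = 1 − 1.0545 ≈ -0.055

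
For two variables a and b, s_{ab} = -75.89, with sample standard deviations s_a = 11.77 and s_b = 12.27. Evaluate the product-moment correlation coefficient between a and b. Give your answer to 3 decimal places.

-0.525

r = Cov(a,b) / (s_a · s_b) = -75.89 / (11.77 × 12.27)
  = -75.89 / 144.4179 ≈ -0.525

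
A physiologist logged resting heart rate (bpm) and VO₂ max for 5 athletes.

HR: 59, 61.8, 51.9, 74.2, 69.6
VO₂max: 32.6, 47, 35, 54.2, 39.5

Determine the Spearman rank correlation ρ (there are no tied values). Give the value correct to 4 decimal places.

Rank HR: 2, 3, 1, 5, 4
Rank VO₂max: 1, 4, 2, 5, 3
d = rank(HR) − rank(VO₂max): 1, -1, -1, 0, 1; Σd² = 4
ρ = 1 − 6Σd² / [n(n²−1)] = 1 − 6×4 / (5×24) = 1 − 24/120 ≈ 0.8000

0.8000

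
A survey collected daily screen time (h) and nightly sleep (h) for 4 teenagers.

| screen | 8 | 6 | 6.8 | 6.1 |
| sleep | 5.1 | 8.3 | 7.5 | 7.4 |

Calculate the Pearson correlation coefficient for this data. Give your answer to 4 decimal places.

-0.9399

n = 4, Σx = 26.9, Σy = 28.3, Σx² = 183.45, Σy² = 205.91, Σxy = 186.74
nΣxy − ΣxΣy = 746.96 − 761.27 = -14.31
nΣx² − (Σx)² = 733.8 − 723.61 = 10.19; nΣy² − (Σy)² = 823.64 − 800.89 = 22.75
r = -14.31 / √(10.19 × 22.75) = -14.31 / 15.2257 ≈ -0.9399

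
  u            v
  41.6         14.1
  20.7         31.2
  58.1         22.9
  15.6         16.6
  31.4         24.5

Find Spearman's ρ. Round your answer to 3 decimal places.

Rank u: 4, 2, 5, 1, 3
Rank v: 1, 5, 3, 2, 4
d = rank(u) − rank(v): 3, -3, 2, -1, -1; Σd² = 24
ρ = 1 − 6Σd² / [n(n²−1)] = 1 − 6×24 / (5×24) = 1 − 144/120 ≈ -0.200

-0.200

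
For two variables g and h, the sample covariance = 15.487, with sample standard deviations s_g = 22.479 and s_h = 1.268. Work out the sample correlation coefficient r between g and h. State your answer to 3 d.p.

r = Cov(g,h) / (s_g · s_h) = 15.487 / (22.479 × 1.268)
  = 15.487 / 28.5034 ≈ 0.543

0.543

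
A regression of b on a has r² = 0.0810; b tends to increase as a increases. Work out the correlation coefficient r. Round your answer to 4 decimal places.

0.2846

|r| = √0.0810 = 0.2846
The association is positive, so r = 0.2846.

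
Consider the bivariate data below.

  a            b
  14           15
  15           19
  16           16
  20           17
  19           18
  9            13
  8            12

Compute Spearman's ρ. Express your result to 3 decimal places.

Rank a: 3, 4, 5, 7, 6, 2, 1
Rank b: 3, 7, 4, 5, 6, 2, 1
d = rank(a) − rank(b): 0, -3, 1, 2, 0, 0, 0; Σd² = 14
ρ = 1 − 6Σd² / [n(n²−1)] = 1 − 6×14 / (7×48) = 1 − 84/336 ≈ 0.750

0.750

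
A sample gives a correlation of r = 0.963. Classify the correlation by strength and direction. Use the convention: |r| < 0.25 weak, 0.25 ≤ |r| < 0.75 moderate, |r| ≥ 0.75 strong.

strong positive

r = 0.963 > 0 so the relationship is positive.
|r| = 0.963, which falls in the strong range.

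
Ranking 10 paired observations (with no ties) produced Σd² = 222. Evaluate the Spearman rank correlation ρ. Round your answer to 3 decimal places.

ρ = 1 − 6Σd² / [n(n²−1)] = 1 − 6×222 / (10×99)
  = 1 − 1332/990 = 1 − 1.3455 ≈ -0.345

-0.345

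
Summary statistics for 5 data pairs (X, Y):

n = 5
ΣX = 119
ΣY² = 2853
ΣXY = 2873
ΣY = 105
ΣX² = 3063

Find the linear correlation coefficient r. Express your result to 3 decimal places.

r = (nΣXY − ΣXΣY) / √[(nΣX² − (ΣX)²)(nΣY² − (ΣY)²)]
Numerator: 5×2873 − 119×105 = 1870
Denominator: √[(15315 − 14161)(14265 − 11025)] = √[1154 × 3240] = 1933.6391
r = 1870 / 1933.6391 ≈ 0.967

0.967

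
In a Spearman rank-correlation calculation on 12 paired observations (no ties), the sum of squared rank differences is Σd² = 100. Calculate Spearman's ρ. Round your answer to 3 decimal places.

ρ = 1 − 6Σd² / [n(n²−1)] = 1 − 6×100 / (12×143)
  = 1 − 600/1716 = 1 − 0.3497 ≈ 0.650

0.650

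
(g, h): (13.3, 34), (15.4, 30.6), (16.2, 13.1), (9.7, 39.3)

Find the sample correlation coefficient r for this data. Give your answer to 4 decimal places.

-0.8113

n = 4, Σg = 54.6, Σh = 117, Σg² = 770.58, Σh² = 3808.46, Σgh = 1516.87
nΣgh − ΣgΣh = 6067.48 − 6388.2 = -320.72
nΣg² − (Σg)² = 3082.32 − 2981.16 = 101.16; nΣh² − (Σh)² = 15233.84 − 13689 = 1544.84
r = -320.72 / √(101.16 × 1544.84) = -320.72 / 395.3176 ≈ -0.8113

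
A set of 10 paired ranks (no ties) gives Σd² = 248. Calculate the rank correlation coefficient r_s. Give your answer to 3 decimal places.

ρ = 1 − 6Σd² / [n(n²−1)] = 1 − 6×248 / (10×99)
  = 1 − 1488/990 = 1 − 1.5030 ≈ -0.503

-0.503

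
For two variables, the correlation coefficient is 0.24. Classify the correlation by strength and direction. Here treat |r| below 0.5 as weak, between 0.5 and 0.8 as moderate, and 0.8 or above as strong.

r = 0.24 > 0 so the relationship is positive.
|r| = 0.24, which falls in the weak range.

weak positive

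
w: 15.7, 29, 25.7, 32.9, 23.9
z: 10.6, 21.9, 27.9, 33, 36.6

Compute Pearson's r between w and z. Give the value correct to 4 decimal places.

0.6522

n = 5, Σw = 127.2, Σz = 130, Σw² = 3401.6, Σz² = 3798.94, Σwz = 3478.99
nΣwz − ΣwΣz = 17394.95 − 16536 = 858.95
nΣw² − (Σw)² = 17008 − 16179.84 = 828.16; nΣz² − (Σz)² = 18994.7 − 16900 = 2094.7
r = 858.95 / √(828.16 × 2094.7) = 858.95 / 1317.0979 ≈ 0.6522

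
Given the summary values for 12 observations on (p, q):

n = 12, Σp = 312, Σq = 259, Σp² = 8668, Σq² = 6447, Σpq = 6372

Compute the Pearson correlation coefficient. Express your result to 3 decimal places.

r = (nΣpq − ΣpΣq) / √[(nΣp² − (Σp)²)(nΣq² − (Σq)²)]
Numerator: 12×6372 − 312×259 = -4344
Denominator: √[(104016 − 97344)(77364 − 67081)] = √[6672 × 10283] = 8283.0053
r = -4344 / 8283.0053 ≈ -0.524

-0.524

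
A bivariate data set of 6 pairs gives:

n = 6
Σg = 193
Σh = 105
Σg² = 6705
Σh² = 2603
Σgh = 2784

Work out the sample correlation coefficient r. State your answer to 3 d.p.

-0.962

r = (nΣgh − ΣgΣh) / √[(nΣg² − (Σg)²)(nΣh² − (Σh)²)]
Numerator: 6×2784 − 193×105 = -3561
Denominator: √[(40230 − 37249)(15618 − 11025)] = √[2981 × 4593] = 3700.2342
r = -3561 / 3700.2342 ≈ -0.962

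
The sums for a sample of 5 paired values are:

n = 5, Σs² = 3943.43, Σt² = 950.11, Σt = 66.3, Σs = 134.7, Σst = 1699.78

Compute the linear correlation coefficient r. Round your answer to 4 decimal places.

r = (nΣst − ΣsΣt) / √[(nΣs² − (Σs)²)(nΣt² − (Σt)²)]
Numerator: 5×1699.78 − 134.7×66.3 = -431.71
Denominator: √[(19717.15 − 18144.09)(4750.55 − 4395.69)] = √[1573.06 × 354.86] = 747.1386
r = -431.71 / 747.1386 ≈ -0.5778

-0.5778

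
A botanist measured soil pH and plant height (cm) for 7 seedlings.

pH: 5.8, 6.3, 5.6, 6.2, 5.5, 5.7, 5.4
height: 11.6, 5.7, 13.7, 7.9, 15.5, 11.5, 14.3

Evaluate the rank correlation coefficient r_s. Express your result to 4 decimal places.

-0.9286

Rank pH: 5, 7, 3, 6, 2, 4, 1
Rank height: 4, 1, 5, 2, 7, 3, 6
d = rank(pH) − rank(height): 1, 6, -2, 4, -5, 1, -5; Σd² = 108
ρ = 1 − 6Σd² / [n(n²−1)] = 1 − 6×108 / (7×48) = 1 − 648/336 ≈ -0.9286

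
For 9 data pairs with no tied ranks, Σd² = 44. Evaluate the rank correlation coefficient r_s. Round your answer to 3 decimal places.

ρ = 1 − 6Σd² / [n(n²−1)] = 1 − 6×44 / (9×80)
  = 1 − 264/720 = 1 − 0.3667 ≈ 0.633

0.633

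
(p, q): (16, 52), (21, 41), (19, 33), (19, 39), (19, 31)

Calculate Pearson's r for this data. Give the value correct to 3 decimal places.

n = 5, Σp = 94, Σq = 196, Σp² = 1780, Σq² = 7956, Σpq = 3650
nΣpq − ΣpΣq = 18250 − 18424 = -174
nΣp² − (Σp)² = 8900 − 8836 = 64; nΣq² − (Σq)² = 39780 − 38416 = 1364
r = -174 / √(64 × 1364) = -174 / 295.4590 ≈ -0.589

-0.589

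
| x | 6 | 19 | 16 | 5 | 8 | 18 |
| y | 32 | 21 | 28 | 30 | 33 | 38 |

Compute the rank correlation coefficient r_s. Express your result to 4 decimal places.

Rank x: 2, 6, 4, 1, 3, 5
Rank y: 4, 1, 2, 3, 5, 6
d = rank(x) − rank(y): -2, 5, 2, -2, -2, -1; Σd² = 42
ρ = 1 − 6Σd² / [n(n²−1)] = 1 − 6×42 / (6×35) = 1 − 252/210 ≈ -0.2000

-0.2000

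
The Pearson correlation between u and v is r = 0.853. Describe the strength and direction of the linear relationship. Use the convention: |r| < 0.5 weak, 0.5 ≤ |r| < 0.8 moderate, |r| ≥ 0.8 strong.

r = 0.853 > 0 so the relationship is positive.
|r| = 0.853, which falls in the strong range.

strong positive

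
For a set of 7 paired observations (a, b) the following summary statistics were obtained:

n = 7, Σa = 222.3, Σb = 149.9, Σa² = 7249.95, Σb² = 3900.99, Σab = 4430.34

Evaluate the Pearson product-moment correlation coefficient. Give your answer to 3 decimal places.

r = (nΣab − ΣaΣb) / √[(nΣa² − (Σa)²)(nΣb² − (Σb)²)]
Numerator: 7×4430.34 − 222.3×149.9 = -2310.39
Denominator: √[(50749.65 − 49417.29)(27306.93 − 22470.01)] = √[1332.36 × 4836.92] = 2538.6057
r = -2310.39 / 2538.6057 ≈ -0.910

-0.910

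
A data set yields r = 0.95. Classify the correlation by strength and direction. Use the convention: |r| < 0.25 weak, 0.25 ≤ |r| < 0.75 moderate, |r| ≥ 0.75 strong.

strong positive

r = 0.95 > 0 so the relationship is positive.
|r| = 0.95, which falls in the strong range.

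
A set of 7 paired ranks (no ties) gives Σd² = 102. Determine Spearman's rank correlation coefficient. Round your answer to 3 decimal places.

-0.821

ρ = 1 − 6Σd² / [n(n²−1)] = 1 − 6×102 / (7×48)
  = 1 − 612/336 = 1 − 1.8214 ≈ -0.821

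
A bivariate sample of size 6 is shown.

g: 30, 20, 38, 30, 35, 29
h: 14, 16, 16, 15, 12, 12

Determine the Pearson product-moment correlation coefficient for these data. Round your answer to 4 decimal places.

-0.2185

n = 6, Σg = 182, Σh = 85, Σg² = 5710, Σh² = 1221, Σgh = 2566
nΣgh − ΣgΣh = 15396 − 15470 = -74
nΣg² − (Σg)² = 34260 − 33124 = 1136; nΣh² − (Σh)² = 7326 − 7225 = 101
r = -74 / √(1136 × 101) = -74 / 338.7270 ≈ -0.2185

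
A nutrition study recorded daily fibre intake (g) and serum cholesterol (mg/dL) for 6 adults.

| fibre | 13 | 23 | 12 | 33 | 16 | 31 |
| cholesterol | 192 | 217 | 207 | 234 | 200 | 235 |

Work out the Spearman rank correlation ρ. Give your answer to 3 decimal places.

0.771

Rank fibre: 2, 4, 1, 6, 3, 5
Rank cholesterol: 1, 4, 3, 5, 2, 6
d = rank(fibre) − rank(cholesterol): 1, 0, -2, 1, 1, -1; Σd² = 8
ρ = 1 − 6Σd² / [n(n²−1)] = 1 − 6×8 / (6×35) = 1 − 48/210 ≈ 0.771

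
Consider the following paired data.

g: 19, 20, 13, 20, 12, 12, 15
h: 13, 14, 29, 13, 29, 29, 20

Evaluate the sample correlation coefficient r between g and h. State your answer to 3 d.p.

n = 7, Σg = 111, Σh = 147, Σg² = 1843, Σh² = 3457, Σgh = 2160
nΣgh − ΣgΣh = 15120 − 16317 = -1197
nΣg² − (Σg)² = 12901 − 12321 = 580; nΣh² − (Σh)² = 24199 − 21609 = 2590
r = -1197 / √(580 × 2590) = -1197 / 1225.6427 ≈ -0.977

-0.977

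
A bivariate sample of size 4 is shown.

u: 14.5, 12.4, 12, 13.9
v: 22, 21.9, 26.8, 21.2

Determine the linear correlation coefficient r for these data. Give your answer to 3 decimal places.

-0.678

n = 4, Σu = 52.8, Σv = 91.9, Σu² = 701.22, Σv² = 2131.29, Σuv = 1206.84
nΣuv − ΣuΣv = 4827.36 − 4852.32 = -24.96
nΣu² − (Σu)² = 2804.88 − 2787.84 = 17.04; nΣv² − (Σv)² = 8525.16 − 8445.61 = 79.55
r = -24.96 / √(17.04 × 79.55) = -24.96 / 36.8176 ≈ -0.678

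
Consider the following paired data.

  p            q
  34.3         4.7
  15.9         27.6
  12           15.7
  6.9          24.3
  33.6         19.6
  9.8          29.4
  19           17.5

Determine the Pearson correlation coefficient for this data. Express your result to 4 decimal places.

-0.6664

n = 7, Σp = 131.5, Σq = 138.8, Σp² = 3206.91, Σq² = 3175.6, Σpq = 2235.3
nΣpq − ΣpΣq = 15647.1 − 18252.2 = -2605.1
nΣp² − (Σp)² = 22448.37 − 17292.25 = 5156.12; nΣq² − (Σq)² = 22229.2 − 19265.44 = 2963.76
r = -2605.1 / √(5156.12 × 2963.76) = -2605.1 / 3909.1562 ≈ -0.6664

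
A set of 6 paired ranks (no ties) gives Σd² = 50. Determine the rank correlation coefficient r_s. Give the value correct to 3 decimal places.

ρ = 1 − 6Σd² / [n(n²−1)] = 1 − 6×50 / (6×35)
  = 1 − 300/210 = 1 − 1.4286 ≈ -0.429

-0.429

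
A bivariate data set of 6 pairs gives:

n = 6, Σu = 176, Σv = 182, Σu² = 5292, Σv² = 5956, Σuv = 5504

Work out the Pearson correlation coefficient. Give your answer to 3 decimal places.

0.697

r = (nΣuv − ΣuΣv) / √[(nΣu² − (Σu)²)(nΣv² − (Σv)²)]
Numerator: 6×5504 − 176×182 = 992
Denominator: √[(31752 − 30976)(35736 − 33124)] = √[776 × 2612] = 1423.6966
r = 992 / 1423.6966 ≈ 0.697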